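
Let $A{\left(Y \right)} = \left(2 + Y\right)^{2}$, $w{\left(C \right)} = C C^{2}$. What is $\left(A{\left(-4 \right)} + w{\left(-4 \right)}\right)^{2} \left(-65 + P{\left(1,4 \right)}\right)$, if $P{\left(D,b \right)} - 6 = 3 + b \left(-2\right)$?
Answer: $-230400$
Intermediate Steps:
$w{\left(C \right)} = C^{3}$
$P{\left(D,b \right)} = 9 - 2 b$ ($P{\left(D,b \right)} = 6 + \left(3 + b \left(-2\right)\right) = 6 - \left(-3 + 2 b\right) = 9 - 2 b$)
$\left(A{\left(-4 \right)} + w{\left(-4 \right)}\right)^{2} \left(-65 + P{\left(1,4 \right)}\right) = \left(\left(2 - 4\right)^{2} + \left(-4\right)^{3}\right)^{2} \left(-65 + \left(9 - 8\right)\right) = \left(\left(-2\right)^{2} - 64\right)^{2} \left(-65 + \left(9 - 8\right)\right) = \left(4 - 64\right)^{2} \left(-65 + 1\right) = \left(-60\right)^{2} \left(-64\right) = 3600 \left(-64\right) = -230400$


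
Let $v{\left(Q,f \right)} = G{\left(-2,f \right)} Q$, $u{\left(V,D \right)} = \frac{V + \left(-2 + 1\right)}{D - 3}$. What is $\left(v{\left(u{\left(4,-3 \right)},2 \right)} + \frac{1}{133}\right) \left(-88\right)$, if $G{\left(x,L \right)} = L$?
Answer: $\frac{11616}{133} \approx 87.338$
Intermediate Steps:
$u{\left(V,D \right)} = \frac{-1 + V}{-3 + D}$ ($u{\left(V,D \right)} = \frac{V - 1}{-3 + D} = \frac{-1 + V}{-3 + D}$)
$v{\left(Q,f \right)} = Q f$ ($v{\left(Q,f \right)} = f Q = Q f$)
$\left(v{\left(u{\left(4,-3 \right)},2 \right)} + \frac{1}{133}\right) \left(-88\right) = \left(\frac{-1 + 4}{-3 - 3} \cdot 2 + \frac{1}{133}\right) \left(-88\right) = \left(\frac{1}{-6} \cdot 3 \cdot 2 + \frac{1}{133}\right) \left(-88\right) = \left(\left(- \frac{1}{6}\right) 3 \cdot 2 + \frac{1}{133}\right) \left(-88\right) = \left(\left(- \frac{1}{2}\right) 2 + \frac{1}{133}\right) \left(-88\right) = \left(-1 + \frac{1}{133}\right) \left(-88\right) = \left(- \frac{132}{133}\right) \left(-88\right) = \frac{11616}{133}$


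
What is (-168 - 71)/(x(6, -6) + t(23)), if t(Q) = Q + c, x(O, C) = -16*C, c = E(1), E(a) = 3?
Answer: -239/122 ≈ -1.9590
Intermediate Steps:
c = 3
t(Q) = 3 + Q (t(Q) = Q + 3 = 3 + Q)
(-168 - 71)/(x(6, -6) + t(23)) = (-168 - 71)/(-16*(-6) + (3 + 23)) = -239/(96 + 26) = -239/122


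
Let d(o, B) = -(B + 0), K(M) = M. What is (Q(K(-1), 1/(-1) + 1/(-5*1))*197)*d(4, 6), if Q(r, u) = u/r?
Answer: -7092/5 ≈ -1418.4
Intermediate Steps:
d(o, B) = -B
Q(r, u) = u/r
(Q(K(-1), 1/(-1) + 1/(-5*1))*197)*d(4, 6) = (((1/(-1) + 1/(-5*1))/(-1))*197)*(-1*6) = (((1*(-1) - 1/5*1)*(-1))*197)*(-6) = (((-1 - 1/5)*(-1))*197)*(-6) = (-6/5*(-1)*197)*(-6) = ((6/5)*197)*(-6) = (1182/5)*(-6) = -7092/5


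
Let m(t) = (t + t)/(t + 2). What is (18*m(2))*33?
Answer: 594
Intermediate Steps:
m(t) = 2*t/(2 + t) (m(t) = (2*t)/(2 + t) = 2*t/(2 + t))
(18*m(2))*33 = (18*(2*2/(2 + 2)))*33 = (18*(2*2/4))*33 = (18*(2*2*(1/4)))*33 = (18*1)*33 = 18*33 = 594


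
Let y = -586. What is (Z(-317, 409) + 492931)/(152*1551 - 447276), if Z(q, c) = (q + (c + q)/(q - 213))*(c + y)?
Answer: -72751871/28026930 ≈ -2.5958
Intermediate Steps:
Z(q, c) = (-586 + c)*(q + (c + q)/(-213 + q)) (Z(q, c) = (q + (c + q)/(q - 213))*(c - 586) = (q + (c + q)/(-213 + q))*(-586 + c) = (-586 + c)*(q + (c + q)/(-213 + q)))
(Z(-317, 409) + 492931)/(152*1551 - 447276) = ((409² - 586*409 - 586*(-317)² + 124232*(-317) + 409*(-317)² - 212*409*(-317))/(-213 - 317) + 492931)/(152*1551 - 447276) = ((167281 - 239674 - 586*100489 - 39381544 + 409*100489 + 27486436)/(-530) + 492931)/(235752 - 447276) = (-(167281 - 239674 - 58886554 - 39381544 + 41100001 + 27486436)/530 + 492931)/(-211524) = (-1/530*(-29754054) + 492931)*(-1/211524) = (14877027/265 + 492931)*(-1/211524) = (145503742/265)*(-1/211524) = -72751871/28026930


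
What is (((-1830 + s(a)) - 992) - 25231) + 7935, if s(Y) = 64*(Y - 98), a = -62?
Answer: -30358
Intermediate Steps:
s(Y) = -6272 + 64*Y (s(Y) = 64*(-98 + Y) = -6272 + 64*Y)
(((-1830 + s(a)) - 992) - 25231) + 7935 = (((-1830 + (-6272 + 64*(-62))) - 992) - 25231) + 7935 = (((-1830 + (-6272 - 3968)) - 992) - 25231) + 7935 = (((-1830 - 10240) - 992) - 25231) + 7935 = ((-12070 - 992) - 25231) + 7935 = (-13062 - 25231) + 7935 = -38293 + 7935 = -30358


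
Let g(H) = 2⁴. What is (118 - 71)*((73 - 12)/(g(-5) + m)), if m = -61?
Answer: -2867/45 ≈ -63.711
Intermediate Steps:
g(H) = 16
(118 - 71)*((73 - 12)/(g(-5) + m)) = (118 - 71)*((73 - 12)/(16 - 61)) = 47*(61/(-45)) = 47*(61*(-1/45)) = 47*(-61/45) = -2867/45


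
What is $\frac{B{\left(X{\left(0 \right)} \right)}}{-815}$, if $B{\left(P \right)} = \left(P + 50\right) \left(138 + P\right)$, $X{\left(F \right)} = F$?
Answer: $- \frac{1380}{163} \approx -8.4663$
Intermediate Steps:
$B{\left(P \right)} = \left(50 + P\right) \left(138 + P\right)$
$\frac{B{\left(X{\left(0 \right)} \right)}}{-815} = \frac{6900 + 0^{2} + 188 \cdot 0}{-815} = \left(6900 + 0 + 0\right) \left(- \frac{1}{815}\right) = 6900 \left(- \frac{1}{815}\right) = - \frac{1380}{163}$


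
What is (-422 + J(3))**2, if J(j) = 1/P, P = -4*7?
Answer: 139641489/784 ≈ 1.7811e+5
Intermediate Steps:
P = -28
J(j) = -1/28 (J(j) = 1/(-28) = -1/28)
(-422 + J(3))**2 = (-422 - 1/28)**2 = (-11817/28)**2 = 139641489/784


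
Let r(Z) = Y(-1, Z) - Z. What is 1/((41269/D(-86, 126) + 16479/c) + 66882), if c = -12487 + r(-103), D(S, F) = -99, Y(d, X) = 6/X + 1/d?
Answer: 126290439/8393743851026 ≈ 1.5046e-5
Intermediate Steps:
Y(d, X) = 1/d + 6/X (Y(d, X) = 6/X + 1/d = 1/d + 6/X)
r(Z) = -1 - Z + 6/Z (r(Z) = (1/(-1) + 6/Z) - Z = (-1 + 6/Z) - Z = -1 - Z + 6/Z)
c = -1275661/103 (c = -12487 + (-1 - 1*(-103) + 6/(-103)) = -12487 + (-1 + 103 + 6*(-1/103)) = -12487 + (-1 + 103 - 6/103) = -12487 + 10500/103 = -1275661/103 ≈ -12385.)
1/((41269/D(-86, 126) + 16479/c) + 66882) = 1/((41269/(-99) + 16479/(-1275661/103)) + 66882) = 1/((41269*(-1/99) + 16479*(-103/1275661)) + 66882) = 1/((-41269/99 - 1697337/1275661) + 66882) = 1/(-52813290172/126290439 + 66882) = 1/(8393743851026/126290439) = 126290439/8393743851026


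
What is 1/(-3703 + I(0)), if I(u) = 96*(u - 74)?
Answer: -1/10807 ≈ -9.2533e-5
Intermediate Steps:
I(u) = -7104 + 96*u (I(u) = 96*(-74 + u) = -7104 + 96*u)
1/(-3703 + I(0)) = 1/(-3703 + (-7104 + 96*0)) = 1/(-3703 + (-7104 + 0)) = 1/(-3703 - 7104) = 1/(-10807) = -1/10807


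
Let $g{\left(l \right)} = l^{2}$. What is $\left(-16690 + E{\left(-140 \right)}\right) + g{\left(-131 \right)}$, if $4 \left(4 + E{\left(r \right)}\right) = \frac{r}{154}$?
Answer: $\frac{10269}{22} \approx 466.77$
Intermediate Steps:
$E{\left(r \right)} = -4 + \frac{r}{616}$ ($E{\left(r \right)} = -4 + \frac{r \frac{1}{154}}{4} = -4 + \frac{\frac{1}{154} r}{4} = -4 + \frac{r}{616}$)
$\left(-16690 + E{\left(-140 \right)}\right) + g{\left(-131 \right)} = \left(-16690 + \left(-4 + \frac{1}{616} \left(-140\right)\right)\right) + \left(-131\right)^{2} = \left(-16690 - \frac{93}{22}\right) + 17161 = - \frac{367273}{22} + 17161 = \frac{10269}{22}$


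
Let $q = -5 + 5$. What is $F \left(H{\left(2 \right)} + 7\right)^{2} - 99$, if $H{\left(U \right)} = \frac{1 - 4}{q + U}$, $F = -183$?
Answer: $- \frac{22539}{4} \approx -5634.8$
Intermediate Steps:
$q = 0$
$H{\left(U \right)} = - \frac{3}{U}$ ($H{\left(U \right)} = \frac{1 - 4}{0 + U} = - \frac{3}{U}$)
$F \left(H{\left(2 \right)} + 7\right)^{2} - 99 = - 183 \left(- \frac{3}{2} + 7\right)^{2} - 99 = - 183 \left(\frac{11}{2}\right)^{2} - 99 = \left(-183\right) \frac{121}{4} - 99 = - \frac{22143}{4} - 99 = - \frac{22539}{4}$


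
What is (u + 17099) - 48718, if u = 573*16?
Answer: -22451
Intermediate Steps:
u = 9168
(u + 17099) - 48718 = (9168 + 17099) - 48718 = 26267 - 48718 = -22451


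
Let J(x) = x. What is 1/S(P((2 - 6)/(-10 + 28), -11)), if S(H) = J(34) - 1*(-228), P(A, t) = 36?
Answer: 1/262 ≈ 0.0038168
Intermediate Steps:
S(H) = 262 (S(H) = 34 - 1*(-228) = 34 + 228 = 262)
1/S(P((2 - 6)/(-10 + 28), -11)) = 1/262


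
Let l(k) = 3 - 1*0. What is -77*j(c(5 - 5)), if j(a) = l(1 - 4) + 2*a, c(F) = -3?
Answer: 231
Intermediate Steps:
l(k) = 3 (l(k) = 3 + 0 = 3)
j(a) = 3 + 2*a
-77*j(c(5 - 5)) = -77*(3 + 2*(-3)) = -77*(3 - 6) = -77*(-3) = 231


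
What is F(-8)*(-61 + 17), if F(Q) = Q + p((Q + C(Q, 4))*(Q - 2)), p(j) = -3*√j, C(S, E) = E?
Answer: 352 + 264*√10 ≈ 1186.8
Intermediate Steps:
F(Q) = Q - 3*√((-2 + Q)*(4 + Q)) (F(Q) = Q - 3*√((Q - 2)*(Q + 4)) = Q - 3*√((-2 + Q)*(4 + Q)))
F(-8)*(-61 + 17) = (-8 - 3*√(-8 + (-8)² + 2*(-8)))*(-61 + 17) = (-8 - 3*√(-8 + 64 - 16))*(-44) = (-8 - 6*√10)*(-44) = 352 + 264*√10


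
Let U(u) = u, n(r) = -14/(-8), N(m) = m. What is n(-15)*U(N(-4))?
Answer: -7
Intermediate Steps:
n(r) = 7/4 (n(r) = -14*(-⅛) = 7/4)
n(-15)*U(N(-4)) = (7/4)*(-4) = -7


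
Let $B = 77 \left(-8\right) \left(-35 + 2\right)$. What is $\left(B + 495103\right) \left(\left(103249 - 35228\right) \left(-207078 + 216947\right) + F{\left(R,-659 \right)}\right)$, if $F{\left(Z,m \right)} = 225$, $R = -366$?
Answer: $346008559183294$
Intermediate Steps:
$B = 20328$ ($B = \left(-616\right) \left(-33\right) = 20328$)
$\left(B + 495103\right) \left(\left(103249 - 35228\right) \left(-207078 + 216947\right) + F{\left(R,-659 \right)}\right) = \left(20328 + 495103\right) \left(\left(103249 - 35228\right) \left(-207078 + 216947\right) + 225\right) = 515431 \left(68021 \cdot 9869 + 225\right) = 515431 \left(671299249 + 225\right) = 515431 \cdot 671299474 = 346008559183294$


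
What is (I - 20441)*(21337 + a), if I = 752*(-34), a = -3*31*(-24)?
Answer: -1084386121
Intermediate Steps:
a = 2232 (a = -93*(-24) = 2232)
I = -25568
(I - 20441)*(21337 + a) = (-25568 - 20441)*(21337 + 2232) = -46009*23569 = -1084386121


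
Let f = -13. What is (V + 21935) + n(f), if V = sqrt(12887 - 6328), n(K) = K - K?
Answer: 21935 + sqrt(6559) ≈ 22016.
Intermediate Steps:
n(K) = 0
V = sqrt(6559) ≈ 80.988
(V + 21935) + n(f) = (sqrt(6559) + 21935) + 0 = (21935 + sqrt(6559)) + 0 = 21935 + sqrt(6559)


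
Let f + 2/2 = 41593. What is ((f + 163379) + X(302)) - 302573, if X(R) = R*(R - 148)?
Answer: -51094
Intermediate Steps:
f = 41592 (f = -1 + 41593 = 41592)
X(R) = R*(-148 + R)
((f + 163379) + X(302)) - 302573 = ((41592 + 163379) + 302*(-148 + 302)) - 302573 = (204971 + 302*154) - 302573 = (204971 + 46508) - 302573 = 251479 - 302573 = -51094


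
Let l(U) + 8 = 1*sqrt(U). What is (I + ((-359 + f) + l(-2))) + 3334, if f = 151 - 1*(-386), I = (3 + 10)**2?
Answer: 3673 + I*sqrt(2) ≈ 3673.0 + 1.4142*I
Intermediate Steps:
l(U) = -8 + sqrt(U) (l(U) = -8 + 1*sqrt(U) = -8 + sqrt(U))
I = 169 (I = 13**2 = 169)
f = 537 (f = 151 + 386 = 537)
(I + ((-359 + f) + l(-2))) + 3334 = (169 + ((-359 + 537) + (-8 + sqrt(-2)))) + 3334 = (169 + (178 + (-8 + I*sqrt(2)))) + 3334 = (169 + (170 + I*sqrt(2))) + 3334 = (339 + I*sqrt(2)) + 3334 = 3673 + I*sqrt(2)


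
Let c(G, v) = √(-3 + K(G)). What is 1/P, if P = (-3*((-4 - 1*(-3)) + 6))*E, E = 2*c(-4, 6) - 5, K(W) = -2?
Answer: 1/135 + 2*I*√5/675 ≈ 0.0074074 + 0.0066254*I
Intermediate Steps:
c(G, v) = I*√5 (c(G, v) = √(-3 - 2) = √(-5) = I*√5)
E = -5 + 2*I*√5 (E = 2*(I*√5) - 5 = 2*I*√5 - 5 = -5 + 2*I*√5 ≈ -5.0 + 4.4721*I)
P = 75 - 30*I*√5 (P = (-3*((-4 - 1*(-3)) + 6))*(-5 + 2*I*√5) = (-3*((-4 + 3) + 6))*(-5 + 2*I*√5) = (-3*(-1 + 6))*(-5 + 2*I*√5) = (-3*5)*(-5 + 2*I*√5) = -15*(-5 + 2*I*√5) = 75 - 30*I*√5 ≈ 75.0 - 67.082*I)
1/P = 1/(75 - 30*I*√5)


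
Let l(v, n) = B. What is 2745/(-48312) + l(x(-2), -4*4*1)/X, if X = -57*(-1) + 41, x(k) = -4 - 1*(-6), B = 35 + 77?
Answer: 669/616 ≈ 1.0860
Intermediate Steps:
B = 112
x(k) = 2 (x(k) = -4 + 6 = 2)
X = 98 (X = -57*(-1) + 41 = 57 + 41 = 98)
l(v, n) = 112
2745/(-48312) + l(x(-2), -4*4*1)/X = 2745/(-48312) + 112/98 = 2745*(-1/48312) + 112*(1/98) = -5/88 + 8/7 = 669/616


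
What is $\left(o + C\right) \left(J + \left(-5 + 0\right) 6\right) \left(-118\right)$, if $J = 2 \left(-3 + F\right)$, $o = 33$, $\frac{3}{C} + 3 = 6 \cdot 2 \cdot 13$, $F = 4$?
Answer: $\frac{5563936}{51} \approx 1.091 \cdot 10^{5}$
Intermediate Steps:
$C = \frac{1}{51}$ ($C = \frac{3}{-3 + 6 \cdot 2 \cdot 13} = \frac{3}{-3 + 12 \cdot 13} = \frac{3}{-3 + 156} = \frac{3}{153} = 3 \cdot \frac{1}{153} = \frac{1}{51} \approx 0.019608$)
$J = 2$ ($J = 2 \left(-3 + 4\right) = 2 \cdot 1 = 2$)
$\left(o + C\right) \left(J + \left(-5 + 0\right) 6\right) \left(-118\right) = \left(33 + \frac{1}{51}\right) \left(2 + \left(-5 + 0\right) 6\right) \left(-118\right) = \frac{1684 \left(2 - 30\right)}{51} \left(-118\right) = \frac{1684}{51} \left(-28\right) \left(-118\right) = \left(- \frac{47152}{51}\right) \left(-118\right) = \frac{5563936}{51}$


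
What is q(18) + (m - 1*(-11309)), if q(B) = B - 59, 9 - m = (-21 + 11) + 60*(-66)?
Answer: 15247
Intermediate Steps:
m = 3979 (m = 9 - ((-21 + 11) + 60*(-66)) = 9 - (-10 - 3960) = 9 - 1*(-3970) = 9 + 3970 = 3979)
q(B) = -59 + B
q(18) + (m - 1*(-11309)) = (-59 + 18) + (3979 - 1*(-11309)) = -41 + (3979 + 11309) = -41 + 15288 = 15247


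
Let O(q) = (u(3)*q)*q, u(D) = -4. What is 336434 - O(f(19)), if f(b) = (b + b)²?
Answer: 8676978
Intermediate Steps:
f(b) = 4*b² (f(b) = (2*b)² = 4*b²)
O(q) = -4*q² (O(q) = (-4*q)*q = -4*q²)
336434 - O(f(19)) = 336434 - (-4)*(4*19²)² = 336434 - (-4)*(4*361)² = 336434 - (-4)*1444² = 336434 - (-4)*2085136 = 336434 - 1*(-8340544) = 336434 + 8340544 = 8676978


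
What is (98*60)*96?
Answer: 564480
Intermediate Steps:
(98*60)*96 = 5880*96 = 564480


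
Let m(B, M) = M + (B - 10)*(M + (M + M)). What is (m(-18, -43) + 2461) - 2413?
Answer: 3617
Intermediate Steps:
m(B, M) = M + 3*M*(-10 + B) (m(B, M) = M + (-10 + B)*(M + 2*M) = M + (-10 + B)*(3*M) = M + 3*M*(-10 + B))
(m(-18, -43) + 2461) - 2413 = (-43*(-29 + 3*(-18)) + 2461) - 2413 = (-43*(-29 - 54) + 2461) - 2413 = (-43*(-83) + 2461) - 2413 = (3569 + 2461) - 2413 = 6030 - 2413 = 3617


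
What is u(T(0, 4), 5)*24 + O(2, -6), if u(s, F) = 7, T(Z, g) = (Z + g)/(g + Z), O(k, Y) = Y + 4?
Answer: 166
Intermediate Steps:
O(k, Y) = 4 + Y
T(Z, g) = 1 (T(Z, g) = (Z + g)/(Z + g) = 1)
u(T(0, 4), 5)*24 + O(2, -6) = 7*24 + (4 - 6) = 168 - 2 = 166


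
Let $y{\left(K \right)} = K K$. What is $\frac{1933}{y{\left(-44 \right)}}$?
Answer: $\frac{1933}{1936} \approx 0.99845$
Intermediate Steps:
$y{\left(K \right)} = K^{2}$
$\frac{1933}{y{\left(-44 \right)}} = \frac{1933}{\left(-44\right)^{2}} = \frac{1933}{1936}$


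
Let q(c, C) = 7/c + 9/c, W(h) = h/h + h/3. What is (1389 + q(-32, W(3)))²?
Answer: 7711729/4 ≈ 1.9279e+6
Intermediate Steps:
W(h) = 1 + h/3 (W(h) = 1 + h*(⅓) = 1 + h/3)
q(c, C) = 16/c
(1389 + q(-32, W(3)))² = (1389 + 16/(-32))² = (1389 + 16*(-1/32))² = (1389 - ½)² = (2777/2)² = 7711729/4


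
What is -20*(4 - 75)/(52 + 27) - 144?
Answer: -9956/79 ≈ -126.03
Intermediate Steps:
-20*(4 - 75)/(52 + 27) - 144 = -(-1420)/79 - 144 = -20*(-71/79) - 144 = 1420/79 - 144 = -9956/79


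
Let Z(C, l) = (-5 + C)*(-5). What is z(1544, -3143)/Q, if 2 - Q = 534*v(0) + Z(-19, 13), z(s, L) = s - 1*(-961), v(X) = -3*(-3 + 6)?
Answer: 2505/4688 ≈ 0.53434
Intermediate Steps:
v(X) = -9 (v(X) = -3*3 = -9)
z(s, L) = 961 + s (z(s, L) = s + 961 = 961 + s)
Z(C, l) = 25 - 5*C
Q = 4688 (Q = 2 - (534*(-9) + (25 - 5*(-19))) = 2 - (-4806 + (25 + 95)) = 2 - (-4806 + 120) = 2 - 1*(-4686) = 2 + 4686 = 4688)
z(1544, -3143)/Q = (961 + 1544)/4688 = 2505*(1/4688) = 2505/4688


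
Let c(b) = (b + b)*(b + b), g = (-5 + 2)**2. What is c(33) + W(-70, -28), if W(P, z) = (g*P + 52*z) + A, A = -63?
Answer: 2207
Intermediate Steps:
g = 9 (g = (-3)**2 = 9)
W(P, z) = -63 + 9*P + 52*z (W(P, z) = (9*P + 52*z) - 63 = -63 + 9*P + 52*z)
c(b) = 4*b**2 (c(b) = (2*b)*(2*b) = 4*b**2)
c(33) + W(-70, -28) = 4*33**2 + (-63 + 9*(-70) + 52*(-28)) = 4*1089 + (-63 - 630 - 1456) = 4356 - 2149 = 2207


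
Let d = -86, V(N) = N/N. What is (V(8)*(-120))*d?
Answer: 10320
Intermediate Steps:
V(N) = 1
(V(8)*(-120))*d = (1*(-120))*(-86) = -120*(-86) = 10320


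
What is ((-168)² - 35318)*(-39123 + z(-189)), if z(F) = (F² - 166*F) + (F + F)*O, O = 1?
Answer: -195751836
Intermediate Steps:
z(F) = F² - 164*F (z(F) = (F² - 166*F) + (F + F)*1 = (F² - 166*F) + (2*F)*1 = (F² - 166*F) + 2*F = F² - 164*F)
((-168)² - 35318)*(-39123 + z(-189)) = ((-168)² - 35318)*(-39123 - 189*(-164 - 189)) = (28224 - 35318)*(-39123 - 189*(-353)) = -7094*(-39123 + 66717) = -7094*27594 = -195751836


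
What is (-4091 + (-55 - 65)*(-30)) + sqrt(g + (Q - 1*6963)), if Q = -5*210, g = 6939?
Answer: -491 + I*sqrt(1074) ≈ -491.0 + 32.772*I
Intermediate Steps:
Q = -1050
(-4091 + (-55 - 65)*(-30)) + sqrt(g + (Q - 1*6963)) = (-4091 + (-55 - 65)*(-30)) + sqrt(6939 + (-1050 - 1*6963)) = (-4091 - 120*(-30)) + sqrt(6939 + (-1050 - 6963)) = (-4091 + 3600) + sqrt(6939 - 8013) = -491 + sqrt(-1074) = -491 + I*sqrt(1074)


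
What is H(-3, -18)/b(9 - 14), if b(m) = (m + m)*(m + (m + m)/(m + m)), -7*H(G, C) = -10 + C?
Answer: ⅒ ≈ 0.10000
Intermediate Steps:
H(G, C) = 10/7 - C/7 (H(G, C) = -(-10 + C)/7 = 10/7 - C/7)
b(m) = 2*m*(1 + m) (b(m) = (2*m)*(m + (2*m)/((2*m))) = (2*m)*(m + (2*m)*(1/(2*m))) = (2*m)*(m + 1) = (2*m)*(1 + m) = 2*m*(1 + m))
H(-3, -18)/b(9 - 14) = (10/7 - ⅐*(-18))/((2*(9 - 14)*(1 + (9 - 14)))) = (10/7 + 18/7)/((2*(-5)*(1 - 5))) = 4/((2*(-5)*(-4))) = 4/40 = 4*(1/40) = ⅒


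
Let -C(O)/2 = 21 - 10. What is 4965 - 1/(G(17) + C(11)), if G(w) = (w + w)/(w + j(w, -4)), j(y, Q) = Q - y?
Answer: 302867/61 ≈ 4965.0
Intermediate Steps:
G(w) = -w/2 (G(w) = (w + w)/(w + (-4 - w)) = (2*w)/(-4) = (2*w)*(-¼) = -w/2)
C(O) = -22 (C(O) = -2*(21 - 10) = -2*11 = -22)
4965 - 1/(G(17) + C(11)) = 4965 - 1/(-½*17 - 22) = 4965 - 1/(-17/2 - 22) = 4965 - 1/(-61/2) = 4965 - 1*(-2/61) = 4965 + 2/61 = 302867/61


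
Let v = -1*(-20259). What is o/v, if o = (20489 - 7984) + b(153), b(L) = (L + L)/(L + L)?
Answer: 12506/20259 ≈ 0.61731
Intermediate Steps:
v = 20259
b(L) = 1 (b(L) = (2*L)/((2*L)) = (2*L)*(1/(2*L)) = 1)
o = 12506 (o = (20489 - 7984) + 1 = 12505 + 1 = 12506)
o/v = 12506/20259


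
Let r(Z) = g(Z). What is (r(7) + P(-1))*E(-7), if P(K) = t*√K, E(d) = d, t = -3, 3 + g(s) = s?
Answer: -28 + 21*I ≈ -28.0 + 21.0*I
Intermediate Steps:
g(s) = -3 + s
r(Z) = -3 + Z
P(K) = -3*√K
(r(7) + P(-1))*E(-7) = ((-3 + 7) - 3*I)*(-7) = (4 - 3*I)*(-7) = -28 + 21*I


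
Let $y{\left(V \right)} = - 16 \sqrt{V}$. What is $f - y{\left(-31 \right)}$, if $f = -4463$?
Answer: $-4463 + 16 i \sqrt{31} \approx -4463.0 + 89.084 i$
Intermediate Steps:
$f - y{\left(-31 \right)} = -4463 - - 16 \sqrt{-31} = -4463 - - 16 i \sqrt{31} = -4463 + 16 i \sqrt{31}$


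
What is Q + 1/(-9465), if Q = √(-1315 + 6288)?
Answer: -1/9465 + √4973 ≈ 70.519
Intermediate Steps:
Q = √4973 ≈ 70.520
Q + 1/(-9465) = √4973 + 1/(-9465) = √4973 - 1/9465 = -1/9465 + √4973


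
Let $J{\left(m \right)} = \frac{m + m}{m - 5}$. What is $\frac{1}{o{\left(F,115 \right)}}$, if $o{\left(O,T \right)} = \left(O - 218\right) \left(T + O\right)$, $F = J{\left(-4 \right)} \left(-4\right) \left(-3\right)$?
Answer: $- \frac{9}{234494} \approx -3.8381 \cdot 10^{-5}$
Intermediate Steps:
$J{\left(m \right)} = \frac{2 m}{-5 + m}$
$F = \frac{32}{3}$ ($F = 2 \left(-4\right) \frac{1}{-5 - 4} \left(-4\right) \left(-3\right) = 2 \left(-4\right) \frac{1}{-9} \left(-4\right) \left(-3\right) = 2 \left(-4\right) \left(- \frac{1}{9}\right) \left(-4\right) \left(-3\right) = \frac{8}{9} \left(-4\right) \left(-3\right) = \left(- \frac{32}{9}\right) \left(-3\right) = \frac{32}{3} \approx 10.667$)
$o{\left(O,T \right)} = \left(-218 + O\right) \left(O + T\right)$
$\frac{1}{o{\left(F,115 \right)}} = \frac{1}{\left(\frac{32}{3}\right)^{2} - \frac{6976}{3} - 25070 + \frac{32}{3} \cdot 115} = \frac{1}{\frac{1024}{9} - \frac{6976}{3} - 25070 + \frac{3680}{3}} = \frac{1}{- \frac{234494}{9}} = - \frac{9}{234494}$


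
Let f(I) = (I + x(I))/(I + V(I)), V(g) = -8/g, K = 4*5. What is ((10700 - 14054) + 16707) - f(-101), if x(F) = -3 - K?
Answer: 136094605/10193 ≈ 13352.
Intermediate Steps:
K = 20
x(F) = -23 (x(F) = -3 - 1*20 = -3 - 20 = -23)
f(I) = (-23 + I)/(I - 8/I) (f(I) = (I - 23)/(I - 8/I) = (-23 + I)/(I - 8/I))
((10700 - 14054) + 16707) - f(-101) = ((10700 - 14054) + 16707) - (-101)*(-23 - 101)/(-8 + (-101)²) = (-3354 + 16707) - (-101)*(-124)/(-8 + 10201) = 13353 - (-101)*(-124)/10193 = 13353 - 1*12524/10193 = 13353 - 12524/10193 = 136094605/10193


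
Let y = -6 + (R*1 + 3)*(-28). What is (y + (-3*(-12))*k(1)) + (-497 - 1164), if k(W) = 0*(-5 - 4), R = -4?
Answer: -1639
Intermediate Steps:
k(W) = 0 (k(W) = 0*(-9) = 0)
y = 22 (y = -6 + (-4*1 + 3)*(-28) = -6 + (-4 + 3)*(-28) = -6 - 1*(-28) = -6 + 28 = 22)
(y + (-3*(-12))*k(1)) + (-497 - 1164) = (22 - 3*(-12)*0) + (-497 - 1164) = (22 + 36*0) - 1661 = (22 + 0) - 1661 = 22 - 1661 = -1639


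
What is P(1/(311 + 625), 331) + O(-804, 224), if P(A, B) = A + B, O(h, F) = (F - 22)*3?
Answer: 877033/936 ≈ 937.00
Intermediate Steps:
O(h, F) = -66 + 3*F (O(h, F) = (-22 + F)*3 = -66 + 3*F)
P(1/(311 + 625), 331) + O(-804, 224) = (1/(311 + 625) + 331) + (-66 + 3*224) = (1/936 + 331) + (-66 + 672) = (1/936 + 331) + 606 = 309817/936 + 606 = 877033/936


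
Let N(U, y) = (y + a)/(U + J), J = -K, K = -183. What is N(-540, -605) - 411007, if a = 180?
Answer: -8631122/21 ≈ -4.1101e+5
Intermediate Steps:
J = 183 (J = -1*(-183) = 183)
N(U, y) = (180 + y)/(183 + U) (N(U, y) = (y + 180)/(U + 183) = (180 + y)/(183 + U))
N(-540, -605) - 411007 = (180 - 605)/(183 - 540) - 411007 = -425/(-357) - 411007 = -1/357*(-425) - 411007 = 25/21 - 411007 = -8631122/21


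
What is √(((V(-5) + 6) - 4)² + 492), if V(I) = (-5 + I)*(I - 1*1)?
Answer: 4*√271 ≈ 65.848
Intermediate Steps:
V(I) = (-1 + I)*(-5 + I) (V(I) = (-5 + I)*(I - 1) = (-5 + I)*(-1 + I) = (-1 + I)*(-5 + I))
√(((V(-5) + 6) - 4)² + 492) = √((((5 + (-5)² - 6*(-5)) + 6) - 4)² + 492) = √((((5 + 25 + 30) + 6) - 4)² + 492) = √(((60 + 6) - 4)² + 492) = √((66 - 4)² + 492) = √(62² + 492) = √(3844 + 492) = √4336 = 4*√271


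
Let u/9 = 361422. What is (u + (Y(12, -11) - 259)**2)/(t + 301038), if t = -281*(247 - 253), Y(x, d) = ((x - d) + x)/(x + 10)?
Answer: 1606423801/146518416 ≈ 10.964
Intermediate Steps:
Y(x, d) = (-d + 2*x)/(10 + x)
u = 3252798 (u = 9*361422 = 3252798)
t = 1686 (t = -281*(-6) = 1686)
(u + (Y(12, -11) - 259)**2)/(t + 301038) = (3252798 + ((-1*(-11) + 2*12)/(10 + 12) - 259)**2)/(1686 + 301038) = (3252798 + ((11 + 24)/22 - 259)**2)/302724 = (3252798 + ((1/22)*35 - 259)**2)*(1/302724) = (3252798 + (35/22 - 259)**2)*(1/302724) = (3252798 + (-5663/22)**2)*(1/302724) = (3252798 + 32069569/484)*(1/302724) = (1606423801/484)*(1/302724) = 1606423801/146518416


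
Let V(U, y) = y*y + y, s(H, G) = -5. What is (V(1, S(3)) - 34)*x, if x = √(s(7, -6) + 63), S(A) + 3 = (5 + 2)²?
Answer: 2128*√58 ≈ 16206.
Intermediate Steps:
S(A) = 46 (S(A) = -3 + (5 + 2)² = -3 + 7² = -3 + 49 = 46)
x = √58 (x = √(-5 + 63) = √58 ≈ 7.6158)
V(U, y) = y + y² (V(U, y) = y² + y = y + y²)
(V(1, S(3)) - 34)*x = (46*(1 + 46) - 34)*√58 = (46*47 - 34)*√58 = (2162 - 34)*√58 = 2128*√58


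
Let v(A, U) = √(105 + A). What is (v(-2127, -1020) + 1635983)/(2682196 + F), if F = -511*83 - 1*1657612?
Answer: 1635983/982171 + I*√2022/982171 ≈ 1.6657 + 4.5783e-5*I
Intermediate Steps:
F = -1700025 (F = -42413 - 1657612 = -1700025)
(v(-2127, -1020) + 1635983)/(2682196 + F) = (√(105 - 2127) + 1635983)/(2682196 - 1700025) = (√(-2022) + 1635983)/982171 = (I*√2022 + 1635983)*(1/982171) = (1635983 + I*√2022)*(1/982171) = 1635983/982171 + I*√2022/982171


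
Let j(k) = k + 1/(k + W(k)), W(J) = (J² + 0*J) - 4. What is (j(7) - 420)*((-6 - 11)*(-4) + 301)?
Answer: -7924275/52 ≈ -1.5239e+5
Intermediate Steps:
W(J) = -4 + J² (W(J) = (J² + 0) - 4 = J² - 4 = -4 + J²)
j(k) = k + 1/(-4 + k + k²) (j(k) = k + 1/(k + (-4 + k²)) = k + 1/(-4 + k + k²))
(j(7) - 420)*((-6 - 11)*(-4) + 301) = ((1 + 7² + 7*(-4 + 7²))/(-4 + 7 + 7²) - 420)*((-6 - 11)*(-4) + 301) = ((1 + 49 + 7*(-4 + 49))/(-4 + 7 + 49) - 420)*(-17*(-4) + 301) = ((1 + 49 + 7*45)/52 - 420)*(68 + 301) = ((1 + 49 + 315)/52 - 420)*369 = ((1/52)*365 - 420)*369 = (365/52 - 420)*369 = -21475/52*369 = -7924275/52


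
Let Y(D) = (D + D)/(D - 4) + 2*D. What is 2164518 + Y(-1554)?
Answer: 1683739944/779 ≈ 2.1614e+6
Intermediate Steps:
Y(D) = 2*D + 2*D/(-4 + D) (Y(D) = (2*D)/(-4 + D) + 2*D = 2*D/(-4 + D) + 2*D = 2*D + 2*D/(-4 + D))
2164518 + Y(-1554) = 2164518 + 2*(-1554)*(-3 - 1554)/(-4 - 1554) = 2164518 + 2*(-1554)*(-1557)/(-1558) = 2164518 + 2*(-1554)*(-1/1558)*(-1557) = 2164518 - 2419578/779 = 1683739944/779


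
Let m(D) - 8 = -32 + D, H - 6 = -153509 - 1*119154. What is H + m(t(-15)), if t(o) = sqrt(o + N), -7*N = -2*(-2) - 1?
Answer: -272681 + 6*I*sqrt(21)/7 ≈ -2.7268e+5 + 3.9279*I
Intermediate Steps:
N = -3/7 (N = -(-2*(-2) - 1)/7 = -(4 - 1)/7 = -1/7*3 = -3/7 ≈ -0.42857)
H = -272657 (H = 6 + (-153509 - 1*119154) = 6 + (-153509 - 119154) = 6 - 272663 = -272657)
t(o) = sqrt(-3/7 + o) (t(o) = sqrt(o - 3/7) = sqrt(-3/7 + o))
m(D) = -24 + D (m(D) = 8 + (-32 + D) = -24 + D)
H + m(t(-15)) = -272657 + (-24 + sqrt(-21 + 49*(-15))/7) = -272657 + (-24 + sqrt(-21 - 735)/7) = -272657 + (-24 + sqrt(-756)/7) = -272657 + (-24 + (6*I*sqrt(21))/7) = -272657 + (-24 + 6*I*sqrt(21)/7) = -272681 + 6*I*sqrt(21)/7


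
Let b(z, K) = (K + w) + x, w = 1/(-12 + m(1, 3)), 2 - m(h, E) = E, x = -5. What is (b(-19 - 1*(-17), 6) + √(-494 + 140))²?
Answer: -59682/169 + 24*I*√354/13 ≈ -353.15 + 34.735*I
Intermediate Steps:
m(h, E) = 2 - E
w = -1/13 (w = 1/(-12 + (2 - 1*3)) = 1/(-12 + (2 - 3)) = 1/(-12 - 1) = 1/(-13) = -1/13 ≈ -0.076923)
b(z, K) = -66/13 + K (b(z, K) = (K - 1/13) - 5 = (-1/13 + K) - 5 = -66/13 + K)
(b(-19 - 1*(-17), 6) + √(-494 + 140))² = ((-66/13 + 6) + √(-494 + 140))² = (12/13 + √(-354))² = (12/13 + I*√354)²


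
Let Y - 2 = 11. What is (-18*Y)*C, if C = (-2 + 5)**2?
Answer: -2106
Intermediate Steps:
Y = 13 (Y = 2 + 11 = 13)
C = 9 (C = 3**2 = 9)
(-18*Y)*C = -18*13*9 = -234*9 = -2106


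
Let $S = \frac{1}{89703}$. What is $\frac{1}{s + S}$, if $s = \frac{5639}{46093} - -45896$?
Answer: $\frac{4134680379}{189765796555894} \approx 2.1788 \cdot 10^{-5}$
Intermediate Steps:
$s = \frac{2115489967}{46093}$ ($s = 5639 \cdot \frac{1}{46093} + 45896 = \frac{5639}{46093} + 45896 = \frac{2115489967}{46093} \approx 45896.0$)
$S = \frac{1}{89703} \approx 1.1148 \cdot 10^{-5}$
$\frac{1}{s + S} = \frac{1}{\frac{2115489967}{46093} + \frac{1}{89703}} = \frac{1}{\frac{189765796555894}{4134680379}} = \frac{4134680379}{189765796555894}$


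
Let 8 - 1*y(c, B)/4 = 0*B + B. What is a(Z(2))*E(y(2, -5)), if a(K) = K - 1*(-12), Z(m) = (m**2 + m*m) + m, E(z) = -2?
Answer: -44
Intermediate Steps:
y(c, B) = 32 - 4*B (y(c, B) = 32 - 4*(0*B + B) = 32 - 4*(0 + B) = 32 - 4*B)
Z(m) = m + 2*m**2 (Z(m) = (m**2 + m**2) + m = 2*m**2 + m = m + 2*m**2)
a(K) = 12 + K (a(K) = K + 12 = 12 + K)
a(Z(2))*E(y(2, -5)) = (12 + 2*(1 + 2*2))*(-2) = (12 + 2*(1 + 4))*(-2) = (12 + 2*5)*(-2) = (12 + 10)*(-2) = 22*(-2) = -44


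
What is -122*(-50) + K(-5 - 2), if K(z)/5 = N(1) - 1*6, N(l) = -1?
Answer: 6065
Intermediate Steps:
K(z) = -35 (K(z) = 5*(-1 - 1*6) = 5*(-1 - 6) = 5*(-7) = -35)
-122*(-50) + K(-5 - 2) = -122*(-50) - 35 = 6100 - 35 = 6065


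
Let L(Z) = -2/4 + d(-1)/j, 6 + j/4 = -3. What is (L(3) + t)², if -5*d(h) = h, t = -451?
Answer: 6604975441/32400 ≈ 2.0386e+5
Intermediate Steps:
d(h) = -h/5
j = -36 (j = -24 + 4*(-3) = -24 - 12 = -36)
L(Z) = -91/180 (L(Z) = -2/4 - ⅕*(-1)/(-36) = -2*¼ + (⅕)*(-1/36) = -½ - 1/180 = -91/180)
(L(3) + t)² = (-91/180 - 451)² = (-81271/180)² = 6604975441/32400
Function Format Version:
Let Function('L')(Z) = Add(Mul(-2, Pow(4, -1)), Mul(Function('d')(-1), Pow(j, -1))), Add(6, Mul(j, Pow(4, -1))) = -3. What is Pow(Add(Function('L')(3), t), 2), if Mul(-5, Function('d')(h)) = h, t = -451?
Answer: Rational(6604975441, 32400) ≈ 2.0386e+5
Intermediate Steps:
Function('d')(h) = Mul(Rational(-1, 5), h)
j = -36 (j = Add(-24, Mul(4, -3)) = Add(-24, -12) = -36)
Function('L')(Z) = Rational(-91, 180) (Function('L')(Z) = Add(Mul(-2, Pow(4, -1)), Mul(Mul(Rational(-1, 5), -1), Pow(-36, -1))) = Add(Mul(-2, Rational(1, 4)), Mul(Rational(1, 5), Rational(-1, 36))) = Add(Rational(-1, 2), Rational(-1, 180)) = Rational(-91, 180))
Pow(Add(Function('L')(3), t), 2) = Pow(Add(Rational(-91, 180), -451), 2) = Pow(Rational(-81271, 180), 2) = Rational(6604975441, 32400)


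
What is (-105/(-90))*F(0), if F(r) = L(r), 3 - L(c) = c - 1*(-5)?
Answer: -7/3 ≈ -2.3333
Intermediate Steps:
L(c) = -2 - c (L(c) = 3 - (c - 1*(-5)) = 3 - (c + 5) = 3 - (5 + c) = 3 + (-5 - c) = -2 - c)
F(r) = -2 - r
(-105/(-90))*F(0) = (-105/(-90))*(-2 - 1*0) = (-105*(-1/90))*(-2 + 0) = (7/6)*(-2) = -7/3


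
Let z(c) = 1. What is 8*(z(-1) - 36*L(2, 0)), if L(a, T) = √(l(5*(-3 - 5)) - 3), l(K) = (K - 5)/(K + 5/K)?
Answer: 8 - 288*I*√21507/107 ≈ 8.0 - 394.73*I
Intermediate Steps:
l(K) = (-5 + K)/(K + 5/K)
L(a, T) = I*√21507/107 (L(a, T) = √((5*(-3 - 5))*(-5 + 5*(-3 - 5))/(5 + (5*(-3 - 5))²) - 3) = √((5*(-8))*(-5 + 5*(-8))/(5 + (5*(-8))²) - 3) = √(-40*(-5 - 40)/(5 + (-40)²) - 3) = √(-40*(-45)/(5 + 1600) - 3) = √(-40*(-45)/1605 - 3) = √(-40*1/1605*(-45) - 3) = √(120/107 - 3) = √(-201/107) = I*√21507/107)
8*(z(-1) - 36*L(2, 0)) = 8*(1 - 36*I*√21507/107) = 8 - 288*I*√21507/107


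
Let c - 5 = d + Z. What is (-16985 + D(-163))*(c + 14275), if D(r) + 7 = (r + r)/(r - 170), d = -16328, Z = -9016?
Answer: 20866740880/111 ≈ 1.8799e+8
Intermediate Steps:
D(r) = -7 + 2*r/(-170 + r) (D(r) = -7 + (r + r)/(r - 170) = -7 + (2*r)/(-170 + r) = -7 + 2*r/(-170 + r))
c = -25339 (c = 5 + (-16328 - 9016) = 5 - 25344 = -25339)
(-16985 + D(-163))*(c + 14275) = (-16985 + 5*(238 - 1*(-163))/(-170 - 163))*(-25339 + 14275) = (-16985 + 5*(238 + 163)/(-333))*(-11064) = (-16985 + 5*(-1/333)*401)*(-11064) = (-16985 - 2005/333)*(-11064) = -5658010/333*(-11064) = 20866740880/111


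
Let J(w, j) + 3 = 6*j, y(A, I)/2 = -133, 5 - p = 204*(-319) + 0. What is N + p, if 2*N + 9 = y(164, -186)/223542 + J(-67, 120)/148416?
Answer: 719685577535029/11059069824 ≈ 65077.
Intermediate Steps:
p = 65081 (p = 5 - (204*(-319) + 0) = 5 - (-65076 + 0) = 5 - 1*(-65076) = 5 + 65076 = 65081)
y(A, I) = -266 (y(A, I) = 2*(-133) = -266)
J(w, j) = -3 + 6*j
N = -49745680715/11059069824 (N = -9/2 + (-266/223542 + (-3 + 6*120)/148416)/2 = -9/2 + (-266*1/223542 + (-3 + 720)*(1/148416))/2 = -9/2 + (-133/111771 + 717*(1/148416))/2 = -9/2 + (-133/111771 + 239/49472)/2 = -9/2 + (1/2)*(20133493/5529534912) = -9/2 + 20133493/11059069824 = -49745680715/11059069824 ≈ -4.4982)
N + p = -49745680715/11059069824 + 65081 = 719685577535029/11059069824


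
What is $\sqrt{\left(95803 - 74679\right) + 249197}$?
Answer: $\sqrt{270321} \approx 519.92$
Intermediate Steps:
$\sqrt{\left(95803 - 74679\right) + 249197} = \sqrt{21124 + 249197} = \sqrt{270321}$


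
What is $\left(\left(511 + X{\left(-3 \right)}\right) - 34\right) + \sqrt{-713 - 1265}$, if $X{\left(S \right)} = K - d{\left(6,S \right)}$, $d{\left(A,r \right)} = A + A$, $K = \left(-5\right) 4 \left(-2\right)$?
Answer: $505 + i \sqrt{1978} \approx 505.0 + 44.475 i$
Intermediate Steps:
$K = 40$ ($K = \left(-20\right) \left(-2\right) = 40$)
$d{\left(A,r \right)} = 2 A$
$X{\left(S \right)} = 28$ ($X{\left(S \right)} = 40 - 2 \cdot 6 = 40 - 12 = 28$)
$\left(\left(511 + X{\left(-3 \right)}\right) - 34\right) + \sqrt{-713 - 1265} = \left(\left(511 + 28\right) - 34\right) + \sqrt{-713 - 1265} = \left(539 - 34\right) + \sqrt{-1978} = 505 + i \sqrt{1978}$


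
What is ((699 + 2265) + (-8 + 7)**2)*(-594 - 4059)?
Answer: -13796145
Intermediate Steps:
((699 + 2265) + (-8 + 7)**2)*(-594 - 4059) = (2964 + (-1)**2)*(-4653) = (2964 + 1)*(-4653) = 2965*(-4653) = -13796145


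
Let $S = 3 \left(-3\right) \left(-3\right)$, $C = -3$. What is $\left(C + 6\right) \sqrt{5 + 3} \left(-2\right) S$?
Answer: $- 324 \sqrt{2} \approx -458.21$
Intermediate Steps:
$S = 27$ ($S = \left(-9\right) \left(-3\right) = 27$)
$\left(C + 6\right) \sqrt{5 + 3} \left(-2\right) S = \left(-3 + 6\right) \sqrt{5 + 3} \left(-2\right) 27 = 3 \sqrt{8} \left(-2\right) 27 = 3 \cdot 2 \sqrt{2} \left(-2\right) 27 = 6 \sqrt{2} \left(-2\right) 27 = - 12 \sqrt{2} \cdot 27 = - 324 \sqrt{2}$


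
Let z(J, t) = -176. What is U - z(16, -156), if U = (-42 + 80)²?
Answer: 1620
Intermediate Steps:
U = 1444 (U = 38² = 1444)
U - z(16, -156) = 1444 - 1*(-176) = 1444 + 176 = 1620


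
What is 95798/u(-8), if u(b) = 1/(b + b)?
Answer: -1532768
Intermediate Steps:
u(b) = 1/(2*b)
95798/u(-8) = 95798/(((½)/(-8))) = 95798/(((½)*(-⅛))) = 95798/(-1/16) = 95798*(-16) = -1532768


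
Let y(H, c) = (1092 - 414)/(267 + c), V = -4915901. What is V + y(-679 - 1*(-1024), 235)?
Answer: -1233890812/251 ≈ -4.9159e+6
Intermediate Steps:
y(H, c) = 678/(267 + c)
V + y(-679 - 1*(-1024), 235) = -4915901 + 678/(267 + 235) = -4915901 + 678/502 = -4915901 + 678*(1/502) = -4915901 + 339/251 = -1233890812/251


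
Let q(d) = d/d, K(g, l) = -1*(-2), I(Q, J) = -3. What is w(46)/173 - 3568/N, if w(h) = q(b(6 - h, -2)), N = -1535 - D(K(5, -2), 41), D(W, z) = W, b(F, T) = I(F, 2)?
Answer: 618801/265901 ≈ 2.3272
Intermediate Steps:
K(g, l) = 2
b(F, T) = -3
N = -1537 (N = -1535 - 1*2 = -1535 - 2 = -1537)
q(d) = 1
w(h) = 1
w(46)/173 - 3568/N = 1/173 - 3568/(-1537) = 1*(1/173) - 3568*(-1/1537) = 1/173 + 3568/1537 = 618801/265901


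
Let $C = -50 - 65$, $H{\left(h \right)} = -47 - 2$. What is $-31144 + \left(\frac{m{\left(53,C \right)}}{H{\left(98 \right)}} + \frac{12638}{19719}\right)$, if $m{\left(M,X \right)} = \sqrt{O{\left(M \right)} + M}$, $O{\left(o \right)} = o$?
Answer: $- \frac{614115898}{19719} - \frac{\sqrt{106}}{49} \approx -31144.0$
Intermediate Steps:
$H{\left(h \right)} = -49$ ($H{\left(h \right)} = -47 - 2 = -49$)
$C = -115$
$m{\left(M,X \right)} = \sqrt{2} \sqrt{M}$ ($m{\left(M,X \right)} = \sqrt{M + M} = \sqrt{2 M} = \sqrt{2} \sqrt{M}$)
$-31144 + \left(\frac{m{\left(53,C \right)}}{H{\left(98 \right)}} + \frac{12638}{19719}\right) = -31144 + \left(\frac{\sqrt{2} \sqrt{53}}{-49} + \frac{12638}{19719}\right) = -31144 + \left(\sqrt{106} \left(- \frac{1}{49}\right) + 12638 \cdot \frac{1}{19719}\right) = -31144 + \left(- \frac{\sqrt{106}}{49} + \frac{12638}{19719}\right) = -31144 + \left(\frac{12638}{19719} - \frac{\sqrt{106}}{49}\right) = - \frac{614115898}{19719} - \frac{\sqrt{106}}{49}$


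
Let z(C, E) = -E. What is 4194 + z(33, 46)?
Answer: 4148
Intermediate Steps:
4194 + z(33, 46) = 4194 - 1*46 = 4194 - 46 = 4148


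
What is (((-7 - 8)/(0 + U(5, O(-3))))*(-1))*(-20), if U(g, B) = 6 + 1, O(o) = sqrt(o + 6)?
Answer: -300/7 ≈ -42.857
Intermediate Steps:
O(o) = sqrt(6 + o)
U(g, B) = 7
(((-7 - 8)/(0 + U(5, O(-3))))*(-1))*(-20) = (((-7 - 8)/(0 + 7))*(-1))*(-20) = (-15/7*(-1))*(-20) = (-15*1/7*(-1))*(-20) = -15/7*(-1)*(-20) = (15/7)*(-20) = -300/7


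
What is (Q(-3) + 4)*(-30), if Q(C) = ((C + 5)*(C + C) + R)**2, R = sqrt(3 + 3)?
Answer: -4620 + 720*sqrt(6) ≈ -2856.4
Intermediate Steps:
R = sqrt(6) ≈ 2.4495
Q(C) = (sqrt(6) + 2*C*(5 + C))**2 (Q(C) = ((C + 5)*(C + C) + sqrt(6))**2 = ((5 + C)*(2*C) + sqrt(6))**2 = (2*C*(5 + C) + sqrt(6))**2 = (sqrt(6) + 2*C*(5 + C))**2)
(Q(-3) + 4)*(-30) = ((sqrt(6) + 2*(-3)**2 + 10*(-3))**2 + 4)*(-30) = ((sqrt(6) + 2*9 - 30)**2 + 4)*(-30) = ((sqrt(6) + 18 - 30)**2 + 4)*(-30) = ((-12 + sqrt(6))**2 + 4)*(-30) = (4 + (-12 + sqrt(6))**2)*(-30) = -120 - 30*(-12 + sqrt(6))**2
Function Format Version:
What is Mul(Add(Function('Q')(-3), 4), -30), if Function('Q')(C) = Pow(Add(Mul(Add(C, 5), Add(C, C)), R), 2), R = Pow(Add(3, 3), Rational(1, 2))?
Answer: Add(-4620, Mul(720, Pow(6, Rational(1, 2)))) ≈ -2856.4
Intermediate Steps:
R = Pow(6, Rational(1, 2)) ≈ 2.4495
Function('Q')(C) = Pow(Add(Pow(6, Rational(1, 2)), Mul(2, C, Add(5, C))), 2) (Function('Q')(C) = Pow(Add(Mul(Add(C, 5), Add(C, C)), Pow(6, Rational(1, 2))), 2) = Pow(Add(Mul(Add(5, C), Mul(2, C)), Pow(6, Rational(1, 2))), 2) = Pow(Add(Mul(2, C, Add(5, C)), Pow(6, Rational(1, 2))), 2) = Pow(Add(Pow(6, Rational(1, 2)), Mul(2, C, Add(5, C))), 2))
Mul(Add(Function('Q')(-3), 4), -30) = Mul(Add(Pow(Add(Pow(6, Rational(1, 2)), Mul(2, Pow(-3, 2)), Mul(10, -3)), 2), 4), -30) = Mul(Add(Pow(Add(Pow(6, Rational(1, 2)), Mul(2, 9), -30), 2), 4), -30) = Mul(Add(Pow(Add(Pow(6, Rational(1, 2)), 18, -30), 2), 4), -30) = Mul(Add(Pow(Add(-12, Pow(6, Rational(1, 2))), 2), 4), -30) = Mul(Add(4, Pow(Add(-12, Pow(6, Rational(1, 2))), 2)), -30) = Add(-120, Mul(-30, Pow(Add(-12, Pow(6, Rational(1, 2))), 2)))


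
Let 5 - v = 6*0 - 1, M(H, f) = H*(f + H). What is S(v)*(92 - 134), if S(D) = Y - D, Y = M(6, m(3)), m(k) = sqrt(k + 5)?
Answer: -1260 - 504*sqrt(2) ≈ -1972.8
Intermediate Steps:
m(k) = sqrt(5 + k)
M(H, f) = H*(H + f)
v = 6 (v = 5 - (6*0 - 1) = 5 - (0 - 1) = 5 - 1*(-1) = 5 + 1 = 6)
Y = 36 + 12*sqrt(2) (Y = 6*(6 + sqrt(5 + 3)) = 6*(6 + sqrt(8)) = 6*(6 + 2*sqrt(2)) = 36 + 12*sqrt(2) ≈ 52.971)
S(D) = 36 - D + 12*sqrt(2) (S(D) = (36 + 12*sqrt(2)) - D = 36 - D + 12*sqrt(2))
S(v)*(92 - 134) = (36 - 1*6 + 12*sqrt(2))*(92 - 134) = (36 - 6 + 12*sqrt(2))*(-42) = (30 + 12*sqrt(2))*(-42) = -1260 - 504*sqrt(2)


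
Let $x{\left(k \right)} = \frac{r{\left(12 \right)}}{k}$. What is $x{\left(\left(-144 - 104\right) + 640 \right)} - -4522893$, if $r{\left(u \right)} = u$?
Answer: $\frac{443243517}{98} \approx 4.5229 \cdot 10^{6}$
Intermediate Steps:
$x{\left(k \right)} = \frac{12}{k}$
$x{\left(\left(-144 - 104\right) + 640 \right)} - -4522893 = \frac{12}{\left(-144 - 104\right) + 640} - -4522893 = \frac{12}{-248 + 640} + 4522893 = \frac{12}{392} + 4522893 = 12 \cdot \frac{1}{392} + 4522893 = \frac{3}{98} + 4522893 = \frac{443243517}{98}$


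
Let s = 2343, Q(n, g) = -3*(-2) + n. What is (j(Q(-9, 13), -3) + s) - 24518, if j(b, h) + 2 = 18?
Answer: -22159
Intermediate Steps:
Q(n, g) = 6 + n
j(b, h) = 16 (j(b, h) = -2 + 18 = 16)
(j(Q(-9, 13), -3) + s) - 24518 = (16 + 2343) - 24518 = 2359 - 24518 = -22159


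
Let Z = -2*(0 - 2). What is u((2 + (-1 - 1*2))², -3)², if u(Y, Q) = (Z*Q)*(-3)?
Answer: 1296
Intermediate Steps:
Z = 4 (Z = -2*(-2) = 4)
u(Y, Q) = -12*Q (u(Y, Q) = (4*Q)*(-3) = -12*Q)
u((2 + (-1 - 1*2))², -3)² = (-12*(-3))² = 36² = 1296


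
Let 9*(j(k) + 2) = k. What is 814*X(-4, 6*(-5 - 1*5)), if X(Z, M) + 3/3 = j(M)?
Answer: -23606/3 ≈ -7868.7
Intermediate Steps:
j(k) = -2 + k/9
X(Z, M) = -3 + M/9 (X(Z, M) = -1 + (-2 + M/9) = -3 + M/9)
814*X(-4, 6*(-5 - 1*5)) = 814*(-3 + (6*(-5 - 1*5))/9) = 814*(-3 + (6*(-5 - 5))/9) = 814*(-3 + (6*(-10))/9) = 814*(-3 + (⅑)*(-60)) = 814*(-3 - 20/3) = 814*(-29/3) = -23606/3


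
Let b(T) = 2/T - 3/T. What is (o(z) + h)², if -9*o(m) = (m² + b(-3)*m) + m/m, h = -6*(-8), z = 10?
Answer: 966289/729 ≈ 1325.5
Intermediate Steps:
h = 48
b(T) = -1/T
o(m) = -⅑ - m²/9 - m/27 (o(m) = -((m² + (-1/(-3))*m) + m/m)/9 = -((m² + (-1*(-⅓))*m) + 1)/9 = -((m² + m/3) + 1)/9 = -(1 + m² + m/3)/9 = -⅑ - m²/9 - m/27)
(o(z) + h)² = ((-⅑ - ⅑*10² - 1/27*10) + 48)² = ((-⅑ - ⅑*100 - 10/27) + 48)² = ((-⅑ - 100/9 - 10/27) + 48)² = (-313/27 + 48)² = (983/27)² = 966289/729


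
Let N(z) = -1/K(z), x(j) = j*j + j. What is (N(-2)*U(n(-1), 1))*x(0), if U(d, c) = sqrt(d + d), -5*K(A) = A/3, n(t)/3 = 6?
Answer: 0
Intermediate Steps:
n(t) = 18 (n(t) = 3*6 = 18)
K(A) = -A/15 (K(A) = -A/(5*3) = -A/15)
x(j) = j + j**2 (x(j) = j**2 + j = j + j**2)
U(d, c) = sqrt(2)*sqrt(d) (U(d, c) = sqrt(2*d) = sqrt(2)*sqrt(d))
N(z) = 15/z (N(z) = -1/((-z/15)) = -(-15)/z = 15/z)
(N(-2)*U(n(-1), 1))*x(0) = ((15/(-2))*(sqrt(2)*sqrt(18)))*(0*(1 + 0)) = ((15*(-1/2))*(sqrt(2)*(3*sqrt(2))))*(0*1) = -15/2*6*0 = -45*0 = 0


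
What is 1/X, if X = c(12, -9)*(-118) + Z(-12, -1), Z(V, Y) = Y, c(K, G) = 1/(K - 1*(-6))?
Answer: -9/68 ≈ -0.13235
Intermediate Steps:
c(K, G) = 1/(6 + K) (c(K, G) = 1/(K + 6) = 1/(6 + K))
X = -68/9 (X = -118/(6 + 12) - 1 = -118/18 - 1 = (1/18)*(-118) - 1 = -59/9 - 1 = -68/9 ≈ -7.5556)
1/X = 1/(-68/9) = -9/68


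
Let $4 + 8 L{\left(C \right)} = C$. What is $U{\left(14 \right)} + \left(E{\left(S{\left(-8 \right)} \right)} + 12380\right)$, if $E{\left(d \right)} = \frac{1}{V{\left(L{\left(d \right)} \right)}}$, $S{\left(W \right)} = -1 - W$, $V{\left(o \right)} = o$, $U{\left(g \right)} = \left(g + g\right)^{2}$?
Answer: $\frac{39500}{3} \approx 13167.0$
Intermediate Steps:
$L{\left(C \right)} = - \frac{1}{2} + \frac{C}{8}$
$U{\left(g \right)} = 4 g^{2}$ ($U{\left(g \right)} = \left(2 g\right)^{2} = 4 g^{2}$)
$E{\left(d \right)} = \frac{1}{- \frac{1}{2} + \frac{d}{8}}$
$U{\left(14 \right)} + \left(E{\left(S{\left(-8 \right)} \right)} + 12380\right) = 4 \cdot 14^{2} + \left(\frac{8}{-4 - -7} + 12380\right) = 4 \cdot 196 + \left(\frac{8}{-4 + \left(-1 + 8\right)} + 12380\right) = 784 + \left(\frac{8}{-4 + 7} + 12380\right) = 784 + \left(\frac{8}{3} + 12380\right) = 784 + \frac{37148}{3} = \frac{39500}{3}$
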